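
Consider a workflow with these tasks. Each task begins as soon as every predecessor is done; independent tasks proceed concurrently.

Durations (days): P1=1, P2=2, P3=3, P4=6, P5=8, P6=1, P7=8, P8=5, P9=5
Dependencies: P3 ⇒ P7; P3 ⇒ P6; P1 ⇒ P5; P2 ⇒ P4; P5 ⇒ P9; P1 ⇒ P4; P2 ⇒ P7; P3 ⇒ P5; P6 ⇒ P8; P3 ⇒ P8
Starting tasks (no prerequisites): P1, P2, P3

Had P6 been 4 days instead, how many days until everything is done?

16

Baseline: P3→P5→P9 = 3+8+5 = 16 → 16 days.
P6 is off the critical path — its longest chain is 9 days, giving 7 of slack.
No other chain overtakes it, so the finish is 16 days.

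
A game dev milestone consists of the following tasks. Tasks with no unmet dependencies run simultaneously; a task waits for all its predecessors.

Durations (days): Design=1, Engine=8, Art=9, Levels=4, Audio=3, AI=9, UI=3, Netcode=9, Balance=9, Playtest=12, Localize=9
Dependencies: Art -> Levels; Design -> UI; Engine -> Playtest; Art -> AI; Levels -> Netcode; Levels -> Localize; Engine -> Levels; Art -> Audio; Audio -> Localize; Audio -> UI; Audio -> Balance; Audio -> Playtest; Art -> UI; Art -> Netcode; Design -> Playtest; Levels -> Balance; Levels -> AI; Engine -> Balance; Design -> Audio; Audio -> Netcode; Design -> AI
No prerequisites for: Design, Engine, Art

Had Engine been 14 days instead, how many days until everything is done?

As given, the longest chain is Art→Audio→Playtest = 9+3+12 = 24, so the finish is 24 days.
Engine has 3 days of float (longest path through it is 21).
New critical path: Engine→Levels→AI = 14+4+9 = 27 ⇒ 27 days.

27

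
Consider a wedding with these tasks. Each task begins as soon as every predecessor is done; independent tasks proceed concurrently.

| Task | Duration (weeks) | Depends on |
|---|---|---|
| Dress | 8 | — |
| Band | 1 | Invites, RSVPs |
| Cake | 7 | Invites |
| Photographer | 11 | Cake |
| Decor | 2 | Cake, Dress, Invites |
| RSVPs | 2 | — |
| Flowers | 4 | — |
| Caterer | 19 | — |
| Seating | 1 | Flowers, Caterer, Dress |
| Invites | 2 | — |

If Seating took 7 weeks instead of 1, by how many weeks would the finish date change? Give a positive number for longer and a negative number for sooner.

Actual critical path: Caterer→Seating = 19+1 = 20 ⇒ 20 weeks.
Seating is on the critical path; changing it to 7 makes that path 26 weeks.
The critical path is still Caterer→Seating; finish is now 26 weeks.
Change in finish: 26 − 20 = +6 weeks.

6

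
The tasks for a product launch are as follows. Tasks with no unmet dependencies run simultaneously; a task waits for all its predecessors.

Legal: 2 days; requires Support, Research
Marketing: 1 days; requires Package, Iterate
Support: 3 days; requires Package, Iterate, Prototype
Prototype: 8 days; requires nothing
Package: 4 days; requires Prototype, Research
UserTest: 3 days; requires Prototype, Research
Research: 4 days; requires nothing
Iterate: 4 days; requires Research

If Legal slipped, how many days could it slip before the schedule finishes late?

The longest chain is Prototype→Package→Support→Legal = 8+4+3+2 = 17; overall finish 17 days.
Longest path through Legal: 17 days (earliest finish 17, latest finish 17).
Float = 17 − 17 = 0.

0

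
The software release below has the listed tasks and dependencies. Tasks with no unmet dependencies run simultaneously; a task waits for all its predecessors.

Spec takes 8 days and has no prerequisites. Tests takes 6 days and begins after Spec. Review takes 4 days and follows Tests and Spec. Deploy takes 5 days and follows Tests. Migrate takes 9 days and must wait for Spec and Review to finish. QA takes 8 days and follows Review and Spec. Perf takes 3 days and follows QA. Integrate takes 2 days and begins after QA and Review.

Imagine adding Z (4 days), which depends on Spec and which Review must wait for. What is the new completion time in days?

Originally the project takes 29 days.
With Z inserted, Review now waits for max(Tests, Spec, Z).
New critical path: Spec→Tests→Review→QA→Perf = 8+6+4+8+3 = 29 ⇒ 29 days.

29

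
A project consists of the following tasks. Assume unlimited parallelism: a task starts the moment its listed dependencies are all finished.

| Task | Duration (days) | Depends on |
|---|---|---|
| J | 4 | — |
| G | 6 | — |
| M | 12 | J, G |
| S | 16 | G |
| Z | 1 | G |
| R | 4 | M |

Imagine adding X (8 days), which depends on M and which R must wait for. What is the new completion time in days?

30

Originally the plan takes 22 days.
With X inserted, R now waits for max(M, X).
New critical path: G→M→X→R = 6+12+8+4 = 30 ⇒ 30 days.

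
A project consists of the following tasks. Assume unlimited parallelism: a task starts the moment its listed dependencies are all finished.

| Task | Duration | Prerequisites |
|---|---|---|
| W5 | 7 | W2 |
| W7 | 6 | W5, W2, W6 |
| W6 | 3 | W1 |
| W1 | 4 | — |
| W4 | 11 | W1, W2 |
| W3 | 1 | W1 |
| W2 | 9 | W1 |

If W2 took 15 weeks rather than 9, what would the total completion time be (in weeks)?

The binding path is W1→W2→W5→W7 = 4+9+7+6 = 26; finish at 26 weeks.
W2 is on the critical path; changing it to 15 makes that path 32 weeks.
That remains the longest chain; total 32 weeks.

32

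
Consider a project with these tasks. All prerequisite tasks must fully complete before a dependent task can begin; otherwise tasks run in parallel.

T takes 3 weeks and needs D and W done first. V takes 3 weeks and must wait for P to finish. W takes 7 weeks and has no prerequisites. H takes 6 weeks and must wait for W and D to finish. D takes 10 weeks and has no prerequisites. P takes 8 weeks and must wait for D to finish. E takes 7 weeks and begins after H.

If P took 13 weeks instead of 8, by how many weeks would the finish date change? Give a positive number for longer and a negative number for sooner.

3

Critical path before the change: D→H→E = 10+6+7 = 23 giving 23 weeks.
The longest path through P is only 21 weeks, so P has float 2.
New critical path: D→P→V = 10+13+3 = 26 ⇒ 26 weeks.
Change in finish: 26 − 23 = +3 weeks.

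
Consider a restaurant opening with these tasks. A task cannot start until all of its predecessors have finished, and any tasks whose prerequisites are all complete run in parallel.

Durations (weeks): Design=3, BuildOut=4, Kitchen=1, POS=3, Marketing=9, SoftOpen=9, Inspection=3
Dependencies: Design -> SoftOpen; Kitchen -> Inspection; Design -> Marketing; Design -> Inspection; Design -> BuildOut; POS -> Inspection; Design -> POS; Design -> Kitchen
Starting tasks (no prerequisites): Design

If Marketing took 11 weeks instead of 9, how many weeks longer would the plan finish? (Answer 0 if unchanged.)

Critical path before the change: Design→Marketing = 3+9 = 12 giving 12 weeks.
Marketing is on the critical path; changing it to 11 makes that path 14 weeks.
The critical path is still Design→Marketing; finish is now 14 weeks.
Change in finish: 14 − 12 = +2 weeks.

2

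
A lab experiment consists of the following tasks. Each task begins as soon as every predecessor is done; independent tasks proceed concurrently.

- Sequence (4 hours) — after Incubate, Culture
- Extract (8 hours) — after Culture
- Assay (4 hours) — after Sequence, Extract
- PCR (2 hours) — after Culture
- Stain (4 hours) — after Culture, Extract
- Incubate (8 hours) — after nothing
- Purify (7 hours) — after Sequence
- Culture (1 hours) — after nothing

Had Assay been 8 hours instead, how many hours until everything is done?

20

Baseline: Incubate→Sequence→Purify = 8+4+7 = 19 → 19 hours.
The longest path through Assay is only 16 hours, so Assay has float 3.
The binding chain switches to Incubate→Sequence→Assay = 8+4+8 = 20; finish 20 hours.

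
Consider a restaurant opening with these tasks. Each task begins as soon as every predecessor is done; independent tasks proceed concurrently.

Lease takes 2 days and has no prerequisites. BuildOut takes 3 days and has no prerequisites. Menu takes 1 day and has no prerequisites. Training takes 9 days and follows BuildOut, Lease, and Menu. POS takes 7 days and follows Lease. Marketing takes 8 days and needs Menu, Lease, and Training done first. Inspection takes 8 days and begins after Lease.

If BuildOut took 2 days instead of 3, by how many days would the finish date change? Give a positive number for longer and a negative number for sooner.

-1

The binding path is BuildOut→Training→Marketing = 3+9+8 = 20; finish at 20 days.
BuildOut is on the critical path; changing it to 2 makes that path 19 days.
New critical path: Lease→Training→Marketing = 2+9+8 = 19 ⇒ 19 days.
Change in finish: 19 − 20 = -1 days.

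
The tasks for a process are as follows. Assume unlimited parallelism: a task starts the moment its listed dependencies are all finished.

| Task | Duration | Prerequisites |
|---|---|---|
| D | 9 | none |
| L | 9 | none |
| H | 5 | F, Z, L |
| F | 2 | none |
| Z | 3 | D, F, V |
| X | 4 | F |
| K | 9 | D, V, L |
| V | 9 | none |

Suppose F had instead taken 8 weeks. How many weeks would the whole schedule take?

18

The binding path is V→K = 9+9 = 18; finish at 18 weeks.
The longest path through F is only 10 weeks, so F has float 8.
No other chain overtakes it, so the finish is 18 weeks.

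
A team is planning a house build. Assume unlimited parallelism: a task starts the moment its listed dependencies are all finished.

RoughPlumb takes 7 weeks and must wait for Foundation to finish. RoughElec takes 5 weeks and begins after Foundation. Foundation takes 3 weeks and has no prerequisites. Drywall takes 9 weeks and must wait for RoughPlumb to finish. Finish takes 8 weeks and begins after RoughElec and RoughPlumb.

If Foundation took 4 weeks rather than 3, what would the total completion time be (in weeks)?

As given, the longest chain is Foundation→RoughPlumb→Drywall = 3+7+9 = 19, so the finish is 19 weeks.
Foundation is on the critical path; changing it to 4 makes that path 20 weeks.
The critical path is still Foundation→RoughPlumb→Drywall; finish is now 20 weeks.

20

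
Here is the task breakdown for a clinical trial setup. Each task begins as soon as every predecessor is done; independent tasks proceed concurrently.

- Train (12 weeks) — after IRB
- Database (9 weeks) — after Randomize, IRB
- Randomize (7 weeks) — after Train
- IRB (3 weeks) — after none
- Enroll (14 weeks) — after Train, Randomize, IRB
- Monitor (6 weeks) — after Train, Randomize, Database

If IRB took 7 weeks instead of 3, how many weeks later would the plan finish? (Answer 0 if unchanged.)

4

Actual critical path: IRB→Train→Randomize→Database→Monitor = 3+12+7+9+6 = 37 ⇒ 37 weeks.
IRB lies on that path, so at 7 weeks the path becomes 41 weeks.
The critical path is still IRB→Train→Randomize→Database→Monitor; finish is now 41 weeks.
Change in finish: 41 − 37 = +4 weeks.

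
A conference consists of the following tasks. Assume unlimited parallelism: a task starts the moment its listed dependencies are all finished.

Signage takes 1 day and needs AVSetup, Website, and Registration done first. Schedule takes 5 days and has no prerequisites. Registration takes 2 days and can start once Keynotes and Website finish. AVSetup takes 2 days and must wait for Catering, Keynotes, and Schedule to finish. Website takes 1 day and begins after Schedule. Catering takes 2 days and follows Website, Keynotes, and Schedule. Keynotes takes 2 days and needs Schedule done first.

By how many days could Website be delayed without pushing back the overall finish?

Schedule→Keynotes→Catering→AVSetup→Signage = 5+2+2+2+1 = 12 sets the makespan at 12 days.
The longest chain containing Website totals 11 days.
Float = 12 − 11 = 1.

1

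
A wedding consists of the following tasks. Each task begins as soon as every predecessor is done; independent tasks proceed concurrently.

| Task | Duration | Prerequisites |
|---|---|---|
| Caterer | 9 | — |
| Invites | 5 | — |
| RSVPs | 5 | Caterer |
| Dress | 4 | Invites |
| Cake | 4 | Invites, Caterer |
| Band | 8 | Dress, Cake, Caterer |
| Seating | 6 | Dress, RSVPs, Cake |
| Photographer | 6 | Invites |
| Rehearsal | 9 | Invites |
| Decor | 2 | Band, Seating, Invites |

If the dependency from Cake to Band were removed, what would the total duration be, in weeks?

Original critical path: Caterer→Cake→Band→Decor = 9+4+8+2 = 23 ⇒ 23 weeks.
Without Cake→Band, Band's earliest start moves from 13 to 9.
The longest chain is now Caterer→RSVPs→Seating→Decor = 9+5+6+2 = 22, so the wedding takes 22 weeks.

22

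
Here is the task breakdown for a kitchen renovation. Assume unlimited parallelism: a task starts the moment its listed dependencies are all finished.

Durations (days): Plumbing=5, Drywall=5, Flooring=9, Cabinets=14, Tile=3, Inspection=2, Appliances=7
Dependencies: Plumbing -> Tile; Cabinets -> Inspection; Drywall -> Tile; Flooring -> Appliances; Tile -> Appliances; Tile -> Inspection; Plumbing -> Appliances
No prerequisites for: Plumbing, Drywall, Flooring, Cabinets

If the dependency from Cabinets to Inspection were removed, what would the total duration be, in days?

16

Before: longest chain Flooring→Appliances = 9+7 = 16, finish 16.
Without Cabinets→Inspection, Inspection's earliest start moves from 14 to 8.
New critical path: Flooring→Appliances = 9+7 = 16 ⇒ 16 days.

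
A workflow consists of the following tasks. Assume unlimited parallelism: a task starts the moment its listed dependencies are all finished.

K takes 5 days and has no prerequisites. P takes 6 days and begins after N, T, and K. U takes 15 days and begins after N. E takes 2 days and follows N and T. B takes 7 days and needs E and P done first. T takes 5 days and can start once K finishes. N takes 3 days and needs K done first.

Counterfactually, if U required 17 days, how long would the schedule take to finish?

As given, the longest chain is K→N→U = 5+3+15 = 23, so the finish is 23 days.
Since U is critical, the +2 change carries straight to that chain (now 25 days).
That remains the longest chain; total 25 days.

25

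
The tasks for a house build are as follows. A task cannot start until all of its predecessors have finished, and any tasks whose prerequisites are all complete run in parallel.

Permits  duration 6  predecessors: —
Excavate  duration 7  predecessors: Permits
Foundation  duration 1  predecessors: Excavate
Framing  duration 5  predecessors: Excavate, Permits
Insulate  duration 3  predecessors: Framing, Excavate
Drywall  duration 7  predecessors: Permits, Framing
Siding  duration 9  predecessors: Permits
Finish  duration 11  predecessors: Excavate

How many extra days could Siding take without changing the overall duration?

10

The longest chain is Permits→Excavate→Framing→Drywall = 6+7+5+7 = 25; overall finish 25 days.
The longest chain containing Siding totals 15 days.
So Siding can slip 25 − 15 = 10 days.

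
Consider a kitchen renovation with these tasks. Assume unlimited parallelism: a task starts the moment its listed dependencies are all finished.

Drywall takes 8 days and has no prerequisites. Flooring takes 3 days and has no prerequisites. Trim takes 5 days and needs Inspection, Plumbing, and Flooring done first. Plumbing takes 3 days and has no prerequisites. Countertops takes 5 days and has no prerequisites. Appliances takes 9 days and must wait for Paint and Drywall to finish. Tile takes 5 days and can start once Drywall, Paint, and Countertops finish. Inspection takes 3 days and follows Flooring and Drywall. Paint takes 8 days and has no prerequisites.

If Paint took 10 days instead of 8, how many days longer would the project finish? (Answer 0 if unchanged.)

The binding path is Paint→Appliances = 8+9 = 17; finish at 17 days.
Paint is on the critical path; changing it to 10 makes that path 19 days.
The critical path is still Paint→Appliances; finish is now 19 days.
Change in finish: 19 − 17 = +2 days.

2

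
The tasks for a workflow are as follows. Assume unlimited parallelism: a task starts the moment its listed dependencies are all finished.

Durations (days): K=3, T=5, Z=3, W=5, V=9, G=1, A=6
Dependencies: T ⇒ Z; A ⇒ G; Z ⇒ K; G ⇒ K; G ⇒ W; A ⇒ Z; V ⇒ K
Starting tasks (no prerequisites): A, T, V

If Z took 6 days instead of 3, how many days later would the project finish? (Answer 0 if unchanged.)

As given, the longest chain is A→Z→K = 6+3+3 = 12, so the finish is 12 days.
Z is on the critical path; changing it to 6 makes that path 15 days.
That remains the longest chain; total 15 days.
Change in finish: 15 − 12 = +3 days.

3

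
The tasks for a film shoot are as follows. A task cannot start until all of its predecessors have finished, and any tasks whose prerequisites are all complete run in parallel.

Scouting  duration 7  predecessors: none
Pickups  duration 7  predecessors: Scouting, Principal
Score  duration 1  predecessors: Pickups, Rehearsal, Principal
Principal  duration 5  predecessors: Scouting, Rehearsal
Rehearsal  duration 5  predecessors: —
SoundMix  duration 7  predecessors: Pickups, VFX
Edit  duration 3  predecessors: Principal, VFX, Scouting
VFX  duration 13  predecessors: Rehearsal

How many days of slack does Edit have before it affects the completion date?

Critical path: Scouting→Principal→Pickups→SoundMix = 7+5+7+7 = 26, so the finish is 26 days.
Longest path through Edit: 21 days (earliest finish 21, latest finish 26).
So Edit can slip 26 − 21 = 5 days.

5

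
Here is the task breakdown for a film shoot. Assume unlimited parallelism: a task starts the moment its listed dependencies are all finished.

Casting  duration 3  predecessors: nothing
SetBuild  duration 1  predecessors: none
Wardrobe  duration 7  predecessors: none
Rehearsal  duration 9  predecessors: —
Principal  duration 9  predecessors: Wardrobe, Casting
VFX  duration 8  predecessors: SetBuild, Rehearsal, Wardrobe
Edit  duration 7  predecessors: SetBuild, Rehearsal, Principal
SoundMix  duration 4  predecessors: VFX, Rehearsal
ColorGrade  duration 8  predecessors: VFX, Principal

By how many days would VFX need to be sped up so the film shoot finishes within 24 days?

Current finish: 25 days; target: 24.
VFX is on every critical path, so each day cut from VFX cuts the finish by one (this holds down to a finish of 24).
Need 25 − 24 = 1 day off VFX → VFX becomes 7 days, finish becomes 24.

1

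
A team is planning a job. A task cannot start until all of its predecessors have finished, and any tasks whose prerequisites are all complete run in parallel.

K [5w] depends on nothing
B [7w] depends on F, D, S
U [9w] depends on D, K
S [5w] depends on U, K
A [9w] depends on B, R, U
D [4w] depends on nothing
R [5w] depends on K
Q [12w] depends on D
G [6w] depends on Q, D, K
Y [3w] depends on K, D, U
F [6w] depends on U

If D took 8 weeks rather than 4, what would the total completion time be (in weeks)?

39

Baseline: K→U→F→B→A = 5+9+6+7+9 = 36 → 36 weeks.
D is off the critical path — its longest chain is 35 weeks, giving 1 of slack.
New critical path: D→U→F→B→A = 8+9+6+7+9 = 39 ⇒ 39 weeks.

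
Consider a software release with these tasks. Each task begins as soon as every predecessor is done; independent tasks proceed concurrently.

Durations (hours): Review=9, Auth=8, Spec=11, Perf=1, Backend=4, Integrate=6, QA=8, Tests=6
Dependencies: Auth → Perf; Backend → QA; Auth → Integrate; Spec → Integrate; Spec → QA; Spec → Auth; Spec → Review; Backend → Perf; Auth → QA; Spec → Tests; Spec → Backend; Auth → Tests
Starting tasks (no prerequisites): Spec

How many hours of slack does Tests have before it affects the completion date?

The longest chain is Spec→Auth→QA = 11+8+8 = 27; overall finish 27 hours.
Longest path through Tests: 25 hours (earliest finish 25, latest finish 27).
So Tests can slip 27 − 25 = 2 hours.

2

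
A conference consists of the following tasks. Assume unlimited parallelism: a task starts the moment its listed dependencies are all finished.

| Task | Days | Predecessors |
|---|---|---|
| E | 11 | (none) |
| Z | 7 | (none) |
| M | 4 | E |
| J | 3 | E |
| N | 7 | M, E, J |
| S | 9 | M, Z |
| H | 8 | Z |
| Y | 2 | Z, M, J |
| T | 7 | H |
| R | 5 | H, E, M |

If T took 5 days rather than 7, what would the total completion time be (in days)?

Actual critical path: E→M→S = 11+4+9 = 24 ⇒ 24 days.
T has 2 days of float (longest path through it is 22).
The critical path is still E→M→S; finish is now 24 days.

24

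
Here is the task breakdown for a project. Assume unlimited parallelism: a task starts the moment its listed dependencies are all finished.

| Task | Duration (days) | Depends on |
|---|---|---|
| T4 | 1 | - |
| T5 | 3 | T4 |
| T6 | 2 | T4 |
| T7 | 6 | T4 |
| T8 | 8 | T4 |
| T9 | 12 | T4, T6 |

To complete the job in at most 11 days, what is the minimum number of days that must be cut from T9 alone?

Current finish: 15 days; target: 11.
T9 is on every critical path, so each day cut from T9 cuts the finish by one (this holds down to a finish of 9).
Need 15 − 11 = 4 days off T9 → T9 becomes 8 days, finish becomes 11.

4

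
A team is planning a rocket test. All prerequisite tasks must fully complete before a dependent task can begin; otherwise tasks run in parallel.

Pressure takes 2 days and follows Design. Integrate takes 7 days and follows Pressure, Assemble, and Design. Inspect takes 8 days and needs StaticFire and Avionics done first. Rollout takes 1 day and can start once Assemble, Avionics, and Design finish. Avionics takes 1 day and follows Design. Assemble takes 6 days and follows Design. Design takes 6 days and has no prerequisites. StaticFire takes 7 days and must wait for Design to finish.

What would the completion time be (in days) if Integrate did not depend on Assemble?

Original critical path: Design→StaticFire→Inspect = 6+7+8 = 21 ⇒ 21 days.
Without Assemble→Integrate, Integrate's earliest start moves from 12 to 8.
The longest chain is now Design→StaticFire→Inspect = 6+7+8 = 21, so the plan takes 21 days.

21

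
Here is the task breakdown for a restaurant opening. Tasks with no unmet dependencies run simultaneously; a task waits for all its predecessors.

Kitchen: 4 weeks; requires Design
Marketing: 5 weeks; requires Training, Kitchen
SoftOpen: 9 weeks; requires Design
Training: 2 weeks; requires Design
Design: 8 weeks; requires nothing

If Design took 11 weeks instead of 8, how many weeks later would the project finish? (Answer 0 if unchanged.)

3

Actual critical path: Design→Kitchen→Marketing = 8+4+5 = 17 ⇒ 17 weeks.
Design lies on that path, so at 11 weeks the path becomes 20 weeks.
The critical path is still Design→Kitchen→Marketing; finish is now 20 weeks.
Change in finish: 20 − 17 = +3 weeks.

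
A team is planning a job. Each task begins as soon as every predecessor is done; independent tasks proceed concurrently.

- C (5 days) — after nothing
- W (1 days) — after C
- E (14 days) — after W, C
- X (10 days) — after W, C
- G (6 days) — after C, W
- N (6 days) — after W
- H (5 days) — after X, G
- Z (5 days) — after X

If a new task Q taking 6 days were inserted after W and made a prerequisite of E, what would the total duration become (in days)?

26

Originally the job takes 21 days.
With Q inserted, E now waits for max(W, C, Q).
New critical path: C→W→Q→E = 5+1+6+14 = 26 ⇒ 26 days.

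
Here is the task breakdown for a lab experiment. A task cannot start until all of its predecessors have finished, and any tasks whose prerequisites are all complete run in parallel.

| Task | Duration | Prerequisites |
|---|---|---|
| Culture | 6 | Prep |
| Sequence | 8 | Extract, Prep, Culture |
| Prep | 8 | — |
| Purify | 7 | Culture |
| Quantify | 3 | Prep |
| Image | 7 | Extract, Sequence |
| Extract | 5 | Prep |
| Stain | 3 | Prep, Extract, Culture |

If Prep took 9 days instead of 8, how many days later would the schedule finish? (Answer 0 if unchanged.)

Baseline: Prep→Culture→Sequence→Image = 8+6+8+7 = 29 → 29 days.
Prep is on the critical path; changing it to 9 makes that path 30 days.
No other chain overtakes it, so the finish is 30 days.
Change in finish: 30 − 29 = +1 days.

1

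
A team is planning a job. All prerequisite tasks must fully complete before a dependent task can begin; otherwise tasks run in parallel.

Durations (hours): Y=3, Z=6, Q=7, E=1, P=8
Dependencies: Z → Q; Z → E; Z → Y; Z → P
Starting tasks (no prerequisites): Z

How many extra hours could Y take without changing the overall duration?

5

The longest chain is Z→P = 6+8 = 14; overall finish 14 hours.
Longest path through Y: 9 hours (earliest finish 9, latest finish 14).
So Y can slip 14 − 9 = 5 hours.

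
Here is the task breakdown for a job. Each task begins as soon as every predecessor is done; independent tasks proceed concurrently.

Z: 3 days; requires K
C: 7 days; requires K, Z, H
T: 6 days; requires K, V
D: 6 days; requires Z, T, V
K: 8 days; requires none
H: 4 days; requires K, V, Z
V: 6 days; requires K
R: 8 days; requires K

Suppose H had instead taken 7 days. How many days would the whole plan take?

As given, the longest chain is K→V→T→D = 8+6+6+6 = 26, so the finish is 26 days.
H has 1 day of float (longest path through it is 25).
The binding chain switches to K→V→H→C = 8+6+7+7 = 28; finish 28 days.

28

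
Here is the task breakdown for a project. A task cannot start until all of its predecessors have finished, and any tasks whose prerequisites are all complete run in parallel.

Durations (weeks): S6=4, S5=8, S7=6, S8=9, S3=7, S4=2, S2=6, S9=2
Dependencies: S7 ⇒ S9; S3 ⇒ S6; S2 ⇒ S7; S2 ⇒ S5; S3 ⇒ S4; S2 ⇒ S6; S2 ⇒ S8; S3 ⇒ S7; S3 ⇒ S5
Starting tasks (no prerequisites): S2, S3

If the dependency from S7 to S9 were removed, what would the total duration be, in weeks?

With the dependency in place, S2→S8 = 6+9 = 15 sets the finish at 15 weeks.
Without S7→S9, S9's earliest start moves from 13 to 0.
The longest chain is now S2→S8 = 6+9 = 15, so the plan takes 15 weeks.

15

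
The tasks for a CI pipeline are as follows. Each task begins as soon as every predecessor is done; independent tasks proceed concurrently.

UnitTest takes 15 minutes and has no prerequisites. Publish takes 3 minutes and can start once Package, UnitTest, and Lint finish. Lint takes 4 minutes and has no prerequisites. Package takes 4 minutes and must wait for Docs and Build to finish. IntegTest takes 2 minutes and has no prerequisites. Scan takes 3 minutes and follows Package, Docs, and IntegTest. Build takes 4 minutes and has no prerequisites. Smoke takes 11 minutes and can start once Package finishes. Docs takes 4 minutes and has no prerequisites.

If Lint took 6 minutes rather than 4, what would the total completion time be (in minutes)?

Baseline: Build→Package→Smoke = 4+4+11 = 19 → 19 minutes.
Lint has 12 minutes of float (longest path through it is 7).
No other chain overtakes it, so the finish is 19 minutes.

19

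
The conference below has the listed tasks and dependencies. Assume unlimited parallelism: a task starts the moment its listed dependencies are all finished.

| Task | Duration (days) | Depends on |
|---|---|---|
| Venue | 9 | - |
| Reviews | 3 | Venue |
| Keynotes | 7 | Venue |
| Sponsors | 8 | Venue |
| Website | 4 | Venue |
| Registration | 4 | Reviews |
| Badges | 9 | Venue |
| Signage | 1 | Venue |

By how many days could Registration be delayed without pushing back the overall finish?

2

Critical path: Venue→Badges = 9+9 = 18, so the finish is 18 days.
Longest path through Registration: 16 days (earliest finish 16, latest finish 18).
Float = 18 − 16 = 2.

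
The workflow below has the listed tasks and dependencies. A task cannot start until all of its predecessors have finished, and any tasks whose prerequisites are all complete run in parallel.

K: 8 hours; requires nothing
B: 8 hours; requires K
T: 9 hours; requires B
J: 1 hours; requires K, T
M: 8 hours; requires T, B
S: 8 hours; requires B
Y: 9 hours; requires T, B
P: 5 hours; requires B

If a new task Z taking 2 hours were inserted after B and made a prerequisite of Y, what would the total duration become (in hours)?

34

Originally the job takes 34 hours.
With Z inserted, Y now waits for max(T, B, Z).
New critical path: K→B→T→Y = 8+8+9+9 = 34 ⇒ 34 hours.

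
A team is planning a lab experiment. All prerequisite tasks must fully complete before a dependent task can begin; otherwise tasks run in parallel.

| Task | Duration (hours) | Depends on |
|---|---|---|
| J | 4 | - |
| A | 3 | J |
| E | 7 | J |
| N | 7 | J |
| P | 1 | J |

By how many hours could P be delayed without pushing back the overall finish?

6

The longest chain is J→E = 4+7 = 11; overall finish 11 hours.
Longest path through P: 5 hours (earliest finish 5, latest finish 11).
Float = 11 − 5 = 6.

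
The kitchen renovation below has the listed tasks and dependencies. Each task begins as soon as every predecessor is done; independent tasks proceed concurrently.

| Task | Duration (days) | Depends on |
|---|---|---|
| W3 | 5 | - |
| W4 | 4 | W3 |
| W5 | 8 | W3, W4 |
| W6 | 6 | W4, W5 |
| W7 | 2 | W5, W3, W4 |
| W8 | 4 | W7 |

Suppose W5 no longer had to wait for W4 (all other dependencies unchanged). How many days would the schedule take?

Original critical path: W3→W4→W5→W6 = 5+4+8+6 = 23 ⇒ 23 days.
Without W4→W5, W5's earliest start moves from 9 to 5.
After: W3→W5→W6 = 5+8+6 = 19 → 19 days.

19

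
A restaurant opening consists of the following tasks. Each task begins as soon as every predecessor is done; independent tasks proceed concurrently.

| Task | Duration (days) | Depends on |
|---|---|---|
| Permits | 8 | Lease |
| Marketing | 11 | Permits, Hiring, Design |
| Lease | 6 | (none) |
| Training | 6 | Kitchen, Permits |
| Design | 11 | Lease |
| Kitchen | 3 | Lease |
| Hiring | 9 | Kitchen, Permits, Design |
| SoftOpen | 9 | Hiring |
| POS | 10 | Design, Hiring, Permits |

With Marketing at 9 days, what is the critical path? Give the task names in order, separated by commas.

Lease, Design, Hiring, POS

Actual critical path: Lease→Design→Hiring→Marketing = 6+11+9+11 = 37 ⇒ 37 days.
Marketing lies on that path, so at 9 days the path becomes 35 days.
Now Lease→Design→Hiring→POS = 6+11+9+10 = 36 is longest, so the finish becomes 36 days.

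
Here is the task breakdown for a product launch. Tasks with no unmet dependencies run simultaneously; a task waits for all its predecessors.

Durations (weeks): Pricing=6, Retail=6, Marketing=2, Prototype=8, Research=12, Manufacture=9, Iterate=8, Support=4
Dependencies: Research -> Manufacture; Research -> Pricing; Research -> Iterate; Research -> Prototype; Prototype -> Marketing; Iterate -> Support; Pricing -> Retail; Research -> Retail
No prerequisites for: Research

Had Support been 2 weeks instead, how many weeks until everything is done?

Actual critical path: Research→Iterate→Support = 12+8+4 = 24 ⇒ 24 weeks.
Support lies on that path, so at 2 weeks the path becomes 22 weeks.
New critical path: Research→Pricing→Retail = 12+6+6 = 24 ⇒ 24 weeks.

24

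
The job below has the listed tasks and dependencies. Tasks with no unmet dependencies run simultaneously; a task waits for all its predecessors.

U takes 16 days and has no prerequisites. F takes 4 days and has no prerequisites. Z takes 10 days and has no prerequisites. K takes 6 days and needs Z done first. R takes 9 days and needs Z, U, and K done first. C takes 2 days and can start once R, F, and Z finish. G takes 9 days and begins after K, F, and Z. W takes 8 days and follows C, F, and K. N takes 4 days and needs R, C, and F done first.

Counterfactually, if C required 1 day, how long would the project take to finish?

Actual critical path: U→R→C→W = 16+9+2+8 = 35 ⇒ 35 days.
Since C is critical, the -1 change carries straight to that chain (now 34 days).
That remains the longest chain; total 34 days.

34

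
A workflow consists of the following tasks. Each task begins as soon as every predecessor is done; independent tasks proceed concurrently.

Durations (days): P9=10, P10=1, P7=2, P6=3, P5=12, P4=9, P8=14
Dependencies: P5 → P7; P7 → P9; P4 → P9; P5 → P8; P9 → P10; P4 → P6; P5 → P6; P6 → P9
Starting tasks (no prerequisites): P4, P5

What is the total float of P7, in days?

Critical path: P5→P6→P9→P10 = 12+3+10+1 = 26, so the finish is 26 days.
The longest chain containing P7 totals 25 days.
So P7 can slip 15 − 14 = 1 day.

1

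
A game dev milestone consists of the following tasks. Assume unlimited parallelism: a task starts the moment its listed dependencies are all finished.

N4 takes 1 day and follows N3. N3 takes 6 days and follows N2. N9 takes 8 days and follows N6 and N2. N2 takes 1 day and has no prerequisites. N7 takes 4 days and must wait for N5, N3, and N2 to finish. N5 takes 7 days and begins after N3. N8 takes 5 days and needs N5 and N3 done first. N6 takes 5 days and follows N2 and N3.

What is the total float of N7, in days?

2

N2→N3→N6→N9 = 1+6+5+8 = 20 sets the makespan at 20 days.
Longest path through N7: 18 days (earliest finish 18, latest finish 20).
Slack of N7 = 16 − 14 = 2 days.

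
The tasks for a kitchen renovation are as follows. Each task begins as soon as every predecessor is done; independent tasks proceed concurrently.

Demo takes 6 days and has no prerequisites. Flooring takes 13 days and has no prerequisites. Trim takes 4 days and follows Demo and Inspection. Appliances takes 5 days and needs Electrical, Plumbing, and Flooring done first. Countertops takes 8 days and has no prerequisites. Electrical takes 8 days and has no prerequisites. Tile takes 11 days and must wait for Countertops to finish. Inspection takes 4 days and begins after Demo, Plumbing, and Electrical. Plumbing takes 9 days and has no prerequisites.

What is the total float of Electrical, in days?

3

The longest chain is Countertops→Tile = 8+11 = 19; overall finish 19 days.
Longest path through Electrical: 16 days (earliest finish 8, latest finish 11).
So Electrical can slip 11 − 8 = 3 days.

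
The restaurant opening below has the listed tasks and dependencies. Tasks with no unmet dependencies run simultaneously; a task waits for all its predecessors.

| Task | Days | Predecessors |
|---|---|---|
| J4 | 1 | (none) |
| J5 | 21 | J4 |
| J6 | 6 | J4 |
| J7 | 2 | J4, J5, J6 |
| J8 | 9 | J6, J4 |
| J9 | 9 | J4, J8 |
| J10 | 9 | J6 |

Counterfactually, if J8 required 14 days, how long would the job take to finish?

Baseline: J4→J6→J8→J9 = 1+6+9+9 = 25 → 25 days.
Since J8 is critical, the +5 change carries straight to that chain (now 30 days).
That remains the longest chain; total 30 days.

30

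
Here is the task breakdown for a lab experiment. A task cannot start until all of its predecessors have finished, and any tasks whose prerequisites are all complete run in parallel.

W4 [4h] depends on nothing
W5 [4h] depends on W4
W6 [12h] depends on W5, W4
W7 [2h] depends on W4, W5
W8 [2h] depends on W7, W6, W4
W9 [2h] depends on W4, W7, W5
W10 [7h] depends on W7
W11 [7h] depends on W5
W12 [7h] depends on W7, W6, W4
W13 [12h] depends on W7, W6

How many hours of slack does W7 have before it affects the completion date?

The longest chain is W4→W5→W6→W13 = 4+4+12+12 = 32; overall finish 32 hours.
Longest path through W7: 22 hours (earliest finish 10, latest finish 20).
Float = 32 − 22 = 10.

10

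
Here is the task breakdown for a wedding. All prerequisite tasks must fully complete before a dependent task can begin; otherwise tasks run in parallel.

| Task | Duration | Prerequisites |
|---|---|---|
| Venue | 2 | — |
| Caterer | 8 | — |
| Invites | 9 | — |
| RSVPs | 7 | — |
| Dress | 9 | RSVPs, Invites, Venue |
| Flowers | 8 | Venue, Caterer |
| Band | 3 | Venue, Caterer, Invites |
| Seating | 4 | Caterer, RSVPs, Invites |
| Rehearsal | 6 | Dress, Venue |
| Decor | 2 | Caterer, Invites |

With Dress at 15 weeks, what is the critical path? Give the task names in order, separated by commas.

Baseline: Invites→Dress→Rehearsal = 9+9+6 = 24 → 24 weeks.
Since Dress is critical, the +6 change carries straight to that chain (now 30 weeks).
That remains the longest chain; total 30 weeks.

Invites, Dress, Rehearsal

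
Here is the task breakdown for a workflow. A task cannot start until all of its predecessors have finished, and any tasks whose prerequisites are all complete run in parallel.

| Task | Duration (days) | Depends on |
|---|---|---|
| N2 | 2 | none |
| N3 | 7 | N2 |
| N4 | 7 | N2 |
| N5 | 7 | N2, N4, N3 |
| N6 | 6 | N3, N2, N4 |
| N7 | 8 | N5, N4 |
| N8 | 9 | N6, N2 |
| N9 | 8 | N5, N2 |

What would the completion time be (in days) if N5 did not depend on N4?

Original critical path: N2→N3→N5→N7 = 2+7+7+8 = 24 ⇒ 24 days.
Dropping N4→N5 doesn't change N5's earliest start (9); another predecessor still binds.
The longest chain is now N2→N3→N5→N7 = 2+7+7+8 = 24, so the project takes 24 days.

24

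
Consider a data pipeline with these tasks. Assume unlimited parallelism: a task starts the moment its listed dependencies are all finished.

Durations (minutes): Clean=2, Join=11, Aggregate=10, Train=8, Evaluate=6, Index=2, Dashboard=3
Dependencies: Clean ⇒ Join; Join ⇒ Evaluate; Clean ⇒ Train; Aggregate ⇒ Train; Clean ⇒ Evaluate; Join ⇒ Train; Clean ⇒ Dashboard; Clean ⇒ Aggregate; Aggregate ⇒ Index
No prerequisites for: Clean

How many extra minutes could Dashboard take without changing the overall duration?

16

Clean→Join→Train = 2+11+8 = 21 sets the makespan at 21 minutes.
Dashboard finishes as early as 5 and must finish by 21.
Float = 21 − 5 = 16.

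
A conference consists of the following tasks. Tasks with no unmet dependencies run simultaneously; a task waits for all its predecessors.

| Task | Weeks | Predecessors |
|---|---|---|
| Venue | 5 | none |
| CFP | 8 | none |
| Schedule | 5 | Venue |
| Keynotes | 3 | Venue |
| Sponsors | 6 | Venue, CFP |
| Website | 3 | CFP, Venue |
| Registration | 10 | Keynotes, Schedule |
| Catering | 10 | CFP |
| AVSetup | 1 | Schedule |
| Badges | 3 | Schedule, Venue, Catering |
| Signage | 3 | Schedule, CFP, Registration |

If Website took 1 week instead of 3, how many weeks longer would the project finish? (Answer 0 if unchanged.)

0

The binding path is Venue→Schedule→Registration→Signage = 5+5+10+3 = 23; finish at 23 weeks.
The longest path through Website is only 11 weeks, so Website has float 12.
No other chain overtakes it, so the finish is 23 weeks.
Change in finish: 23 − 23 = +0 weeks.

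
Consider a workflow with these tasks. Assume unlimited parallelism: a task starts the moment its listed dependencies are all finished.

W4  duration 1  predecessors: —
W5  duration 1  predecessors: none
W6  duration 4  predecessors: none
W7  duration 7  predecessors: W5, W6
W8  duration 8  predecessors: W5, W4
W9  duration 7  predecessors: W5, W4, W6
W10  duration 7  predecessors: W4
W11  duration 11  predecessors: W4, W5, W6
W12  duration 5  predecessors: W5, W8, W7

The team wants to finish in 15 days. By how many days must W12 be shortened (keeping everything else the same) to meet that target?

1

Current finish: 16 days; target: 15.
W12 is on every critical path, so each day cut from W12 cuts the finish by one (this holds down to a finish of 15).
Need 16 − 15 = 1 day off W12 → W12 becomes 4 days, finish becomes 15.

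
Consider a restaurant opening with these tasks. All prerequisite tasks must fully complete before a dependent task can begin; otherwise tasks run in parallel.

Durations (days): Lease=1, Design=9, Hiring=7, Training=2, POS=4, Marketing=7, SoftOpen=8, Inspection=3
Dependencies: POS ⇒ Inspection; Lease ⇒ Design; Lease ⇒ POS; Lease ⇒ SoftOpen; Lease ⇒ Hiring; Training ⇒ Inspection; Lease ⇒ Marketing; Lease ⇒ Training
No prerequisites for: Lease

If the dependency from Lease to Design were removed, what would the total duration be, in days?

Original critical path: Lease→Design = 1+9 = 10 ⇒ 10 days.
Without Lease→Design, Design's earliest start moves from 1 to 0.
New critical path: Lease→SoftOpen = 1+8 = 9 ⇒ 9 days.

9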